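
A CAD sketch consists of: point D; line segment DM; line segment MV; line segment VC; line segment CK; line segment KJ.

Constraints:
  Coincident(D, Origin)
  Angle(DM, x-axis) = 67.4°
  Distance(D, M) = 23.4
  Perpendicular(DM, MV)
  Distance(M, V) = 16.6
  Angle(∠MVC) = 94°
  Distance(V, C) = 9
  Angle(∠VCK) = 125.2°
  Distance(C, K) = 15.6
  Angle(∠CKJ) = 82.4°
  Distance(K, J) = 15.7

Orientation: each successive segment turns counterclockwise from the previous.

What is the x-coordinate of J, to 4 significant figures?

9.743

D is at the origin; DM runs at 67.4° with length 23.4, so M = (8.993, 21.60). DM is perpendicular to MV, so MV runs at 157.4°; with |MV| = 16.6, V = (-6.333, 27.98). ∠MVC = 94.0° gives VC at -116.6° from the x-axis; with |VC| = 9.0, C = (-10.36, 19.94). ∠VCK = 125.2° gives CK at -61.80° from the x-axis; with |CK| = 15.6, K = (-2.991, 6.187). ∠CKJ = 82.4° gives KJ at 35.80° from the x-axis; with |KJ| = 15.7, J = (9.743, 15.37). So J.x = 9.743.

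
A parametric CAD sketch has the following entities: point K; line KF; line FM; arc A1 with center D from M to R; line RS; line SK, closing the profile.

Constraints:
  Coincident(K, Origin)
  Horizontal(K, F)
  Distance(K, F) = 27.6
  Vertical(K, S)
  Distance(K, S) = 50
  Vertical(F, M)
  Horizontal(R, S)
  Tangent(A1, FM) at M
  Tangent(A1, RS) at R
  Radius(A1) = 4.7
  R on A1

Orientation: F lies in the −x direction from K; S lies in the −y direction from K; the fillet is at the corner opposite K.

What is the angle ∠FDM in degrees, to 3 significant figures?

84.1°

The virtual corner opposite K is at (-27.6, -50.0). A1 meets FM tangentially, so DM is at right angles to FM and the tangent condition forces DR to be normal to RS, with radius 4.7, so the center D sits 4.7 in from both sides at D = (-22.9, -45.3). That places the tangent points at M = (-27.6, -45.3) on FM and R = (-22.9, -50.0) on RS. Then cos ∠FDM = DF·DM / (|DF||DM|), giving 84.1°.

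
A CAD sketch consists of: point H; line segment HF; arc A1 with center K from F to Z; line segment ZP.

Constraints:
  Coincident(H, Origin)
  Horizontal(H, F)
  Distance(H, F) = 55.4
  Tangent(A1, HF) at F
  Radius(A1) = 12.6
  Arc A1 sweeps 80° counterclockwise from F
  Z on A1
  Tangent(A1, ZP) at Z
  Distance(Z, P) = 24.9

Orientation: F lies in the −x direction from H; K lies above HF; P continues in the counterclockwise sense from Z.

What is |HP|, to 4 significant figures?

52.11

H is at the origin; H and F share the same y with |HF| = 55.4 and F on the −x side, so F = (-55.40, 0.000). Tangency of A1 to HF means the radius KF is perpendicular to HF, so K = F + (0, 12.6) = (-55.40, 12.60). On A1, F sits at bearing -90° from K; an 80° counterclockwise sweep puts Z at bearing -10°, so Z = K + 12.6·(cos -10°, sin -10°) = (-42.99, 10.41). Tangency of A1 to ZP means the radius KZ is perpendicular to ZP, so ZP runs along (−sin -10°, cos -10°); with |ZP| = 24.9, P = (-38.67, 34.93). Then |HP| = |P − H| = 52.11.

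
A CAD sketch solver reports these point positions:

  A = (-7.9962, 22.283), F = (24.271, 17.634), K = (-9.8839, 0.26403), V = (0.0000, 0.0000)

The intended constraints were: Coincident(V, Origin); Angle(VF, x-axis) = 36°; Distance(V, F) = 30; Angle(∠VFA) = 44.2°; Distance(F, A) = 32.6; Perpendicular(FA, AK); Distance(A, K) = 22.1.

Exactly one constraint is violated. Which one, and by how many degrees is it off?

Perpendicular(FA, AK) — off by 3.30°.

V = (0.00, 0.00) ✓; VF at 36.00° ✓; |VF| = 30.00 ✓; ∠VFA = 44.20° ✓; |FA| = 32.60 ✓; ∠(FA, AK) = 93.30° ✗; |AK| = 22.10 ✓.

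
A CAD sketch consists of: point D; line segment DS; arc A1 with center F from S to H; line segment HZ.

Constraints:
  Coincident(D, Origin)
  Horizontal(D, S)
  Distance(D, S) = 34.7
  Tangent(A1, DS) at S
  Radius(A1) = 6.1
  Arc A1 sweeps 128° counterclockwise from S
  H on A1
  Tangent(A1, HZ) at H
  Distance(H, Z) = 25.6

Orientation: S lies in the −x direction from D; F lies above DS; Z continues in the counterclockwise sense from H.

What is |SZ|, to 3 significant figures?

32.0

D is at the origin; D and S share the same y with |DS| = 34.7 and S on the −x side, so S = (-34.7, 0.00). Tangency of A1 to DS means the radius FS is perpendicular to DS, so F = S + (0, 6.1) = (-34.7, 6.10). On A1, S sits at bearing -90° from F; a 128° counterclockwise sweep puts H at bearing 38°, so H = F + 6.1·(cos 38°, sin 38°) = (-29.9, 9.86). A1 meets HZ tangentially, so FH is at right angles to HZ, so HZ runs along (−sin 38°, cos 38°); with |HZ| = 25.6, Z = (-45.7, 30.0). Then |SZ| = |Z − S| = 32.0.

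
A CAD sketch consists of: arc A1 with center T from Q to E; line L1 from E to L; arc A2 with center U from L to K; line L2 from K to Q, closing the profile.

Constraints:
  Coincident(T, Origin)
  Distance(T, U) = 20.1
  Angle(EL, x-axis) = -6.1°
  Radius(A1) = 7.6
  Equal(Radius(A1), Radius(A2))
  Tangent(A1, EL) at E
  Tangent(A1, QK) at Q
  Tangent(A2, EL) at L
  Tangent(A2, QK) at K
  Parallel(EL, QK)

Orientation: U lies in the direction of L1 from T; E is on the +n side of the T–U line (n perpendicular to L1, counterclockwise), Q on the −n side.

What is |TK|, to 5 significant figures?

21.489

The slot axis is L1's direction at -6.1°, so u = (cos -6.1°, sin -6.1°) = (0.99434, -0.10626) and n = (−sin -6.1°, cos -6.1°) = (0.10626, 0.99434). T is at the origin and U lies 20.1 along u from T, so U = 20.1·u = (19.986, -2.1359). Tangency of A1 to both parallel lines with radius 7.6 puts E and Q at T ± 7.6·n: E = (0.80761, 7.5570), Q = (-0.80761, -7.5570). Equal radii place L and K the same way about U: L = U + 7.6·n = (20.794, 5.4211), K = U − 7.6·n = (19.179, -9.6929). Then |TK| = |K − T| = 21.489.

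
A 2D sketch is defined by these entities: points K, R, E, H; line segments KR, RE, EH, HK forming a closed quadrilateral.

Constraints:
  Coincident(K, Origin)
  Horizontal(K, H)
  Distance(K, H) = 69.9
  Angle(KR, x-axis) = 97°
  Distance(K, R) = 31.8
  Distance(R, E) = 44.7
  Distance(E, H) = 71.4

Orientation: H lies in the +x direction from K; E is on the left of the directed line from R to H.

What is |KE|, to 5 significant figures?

67.230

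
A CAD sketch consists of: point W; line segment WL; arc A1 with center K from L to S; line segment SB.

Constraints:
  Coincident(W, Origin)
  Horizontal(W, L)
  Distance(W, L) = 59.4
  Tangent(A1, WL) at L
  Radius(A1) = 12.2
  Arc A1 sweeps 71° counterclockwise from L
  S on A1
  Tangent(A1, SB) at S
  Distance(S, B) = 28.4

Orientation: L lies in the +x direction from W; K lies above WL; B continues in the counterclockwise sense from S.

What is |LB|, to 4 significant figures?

40.77

On A1, L sits at bearing -90° from K; a 71° counterclockwise sweep puts S at bearing -19°, so S = K + 12.2·(cos -19°, sin -19°) = (70.94, 8.228). Tangency of A1 to SB means the radius KS is perpendicular to SB, so SB runs along (−sin -19°, cos -19°); with |SB| = 28.4, B = (80.18, 35.08). Then |LB| = |B − L| = 40.77.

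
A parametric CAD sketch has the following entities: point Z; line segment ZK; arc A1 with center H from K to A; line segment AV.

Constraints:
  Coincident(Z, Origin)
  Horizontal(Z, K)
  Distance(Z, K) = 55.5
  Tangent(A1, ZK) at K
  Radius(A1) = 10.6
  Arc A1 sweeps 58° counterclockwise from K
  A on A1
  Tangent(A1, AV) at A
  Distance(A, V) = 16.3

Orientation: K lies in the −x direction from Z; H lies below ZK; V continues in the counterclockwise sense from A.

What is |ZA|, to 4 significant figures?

64.68

Z is at the origin; ZK is horizontal with |ZK| = 55.5 and K on the −x side, so K = (-55.50, 0.000). Since A1 is tangent to ZK there, HK ⟂ ZK, so H = K + (0, -10.6) = (-55.50, -10.60). On A1, K sits at bearing 90° from H; a 58° counterclockwise sweep puts A at bearing 148°, so A = H + 10.6·(cos 148°, sin 148°) = (-64.49, -4.983). Then |ZA| = |A − Z| = 64.68.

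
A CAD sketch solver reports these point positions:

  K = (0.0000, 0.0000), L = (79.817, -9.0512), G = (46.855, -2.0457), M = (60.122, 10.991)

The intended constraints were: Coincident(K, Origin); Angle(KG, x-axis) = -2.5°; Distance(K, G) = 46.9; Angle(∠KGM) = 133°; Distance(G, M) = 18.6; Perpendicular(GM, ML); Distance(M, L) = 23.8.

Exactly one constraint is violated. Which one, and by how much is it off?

Distance(M, L) = 23.8 — off by 4.30.

K = (0.00, 0.00) ✓; KG at -2.500° ✓; |KG| = 46.90 ✓; ∠KGM = 133.0° ✓; |GM| = 18.60 ✓; ∠(GM, ML) = 90.00° ✓; |ML| = 28.10 ✗.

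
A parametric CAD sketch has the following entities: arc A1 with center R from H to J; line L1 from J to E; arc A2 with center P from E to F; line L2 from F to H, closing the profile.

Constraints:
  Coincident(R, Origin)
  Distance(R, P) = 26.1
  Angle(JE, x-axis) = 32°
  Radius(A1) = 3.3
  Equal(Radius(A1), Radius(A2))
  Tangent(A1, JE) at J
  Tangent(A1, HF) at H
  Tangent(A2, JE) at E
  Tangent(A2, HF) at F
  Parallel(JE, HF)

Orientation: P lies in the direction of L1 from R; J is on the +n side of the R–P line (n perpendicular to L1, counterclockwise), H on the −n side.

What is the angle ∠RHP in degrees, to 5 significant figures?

82.794°

The slot axis is L1's direction at 32.0°, so u = (cos 32.0°, sin 32.0°) = (0.84805, 0.52992) and n = (−sin 32.0°, cos 32.0°) = (-0.52992, 0.84805). R is at the origin and P lies 26.1 along u from R, so P = 26.1·u = (22.134, 13.831). Tangency of A1 to both parallel lines with radius 3.3 puts J and H at R ± 3.3·n: J = (-1.7487, 2.7986), H = (1.7487, -2.7986). Then cos ∠RHP = HR·HP / (|HR||HP|), giving 82.794°.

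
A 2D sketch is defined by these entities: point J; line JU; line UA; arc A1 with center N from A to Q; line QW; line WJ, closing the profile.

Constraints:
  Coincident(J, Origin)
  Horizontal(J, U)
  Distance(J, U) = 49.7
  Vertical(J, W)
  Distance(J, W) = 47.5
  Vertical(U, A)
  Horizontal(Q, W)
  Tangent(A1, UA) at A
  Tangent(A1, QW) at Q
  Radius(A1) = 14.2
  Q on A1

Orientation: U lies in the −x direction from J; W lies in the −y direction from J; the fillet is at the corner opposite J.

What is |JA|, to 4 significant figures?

59.82

The virtual corner opposite J is at (-49.70, -47.50). The tangent condition forces NA to be normal to UA and the tangent condition forces NQ to be normal to QW, with radius 14.2, so the center N sits 14.2 in from both sides at N = (-35.50, -33.30). That places the tangent points at A = (-49.70, -33.30) on UA and Q = (-35.50, -47.50) on QW. Then |JA| = |A − J| = 59.82.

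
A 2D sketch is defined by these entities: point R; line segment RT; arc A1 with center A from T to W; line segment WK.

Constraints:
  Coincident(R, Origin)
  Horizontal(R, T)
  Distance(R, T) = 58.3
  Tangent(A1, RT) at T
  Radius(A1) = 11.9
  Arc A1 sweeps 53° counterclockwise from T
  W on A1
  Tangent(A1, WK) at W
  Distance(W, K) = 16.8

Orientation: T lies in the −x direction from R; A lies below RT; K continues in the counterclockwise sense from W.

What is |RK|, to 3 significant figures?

80.0

R is at the origin; R and T share the same y with |RT| = 58.3 and T on the −x side, so T = (-58.3, 0.00). The tangent condition forces AT to be normal to RT, so A = T + (0, -11.9) = (-58.3, -11.9). On A1, T sits at bearing 90° from A; a 53° counterclockwise sweep puts W at bearing 143°, so W = A + 11.9·(cos 143°, sin 143°) = (-67.8, -4.74). Since A1 is tangent to WK there, AW ⟂ WK, so WK runs along (−sin 143°, cos 143°); with |WK| = 16.8, K = (-77.9, -18.2). Then |RK| = |K − R| = 80.0.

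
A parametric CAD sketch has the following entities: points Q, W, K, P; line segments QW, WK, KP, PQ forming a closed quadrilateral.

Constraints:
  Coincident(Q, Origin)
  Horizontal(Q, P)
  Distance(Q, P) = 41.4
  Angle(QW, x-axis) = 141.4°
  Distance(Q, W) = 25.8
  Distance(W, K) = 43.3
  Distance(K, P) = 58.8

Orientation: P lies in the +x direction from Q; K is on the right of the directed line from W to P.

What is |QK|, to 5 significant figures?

28.558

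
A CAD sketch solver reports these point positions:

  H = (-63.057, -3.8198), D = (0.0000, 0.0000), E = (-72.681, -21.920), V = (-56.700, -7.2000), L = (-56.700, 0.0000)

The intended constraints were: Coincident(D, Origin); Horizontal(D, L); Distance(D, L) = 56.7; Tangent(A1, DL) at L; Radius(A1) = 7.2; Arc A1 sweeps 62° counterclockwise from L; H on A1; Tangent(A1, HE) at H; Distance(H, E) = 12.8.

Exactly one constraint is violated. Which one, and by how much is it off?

Distance(H, E) = 12.8 — off by 7.70.

D = (0.00, 0.00) ✓; D.y = 0.00, L.y = 0.00 ✓; |DL| = 56.70 ✓; ∠(VL, LD) = 90.00° ✓; |VL| = 7.200 ✓; bearing(V→H) − bearing(V→L) = 62.00° ✓; |VH| = 7.200 ✓; ∠(VH, HE) = 90.00° ✓; |HE| = 20.50 ✗.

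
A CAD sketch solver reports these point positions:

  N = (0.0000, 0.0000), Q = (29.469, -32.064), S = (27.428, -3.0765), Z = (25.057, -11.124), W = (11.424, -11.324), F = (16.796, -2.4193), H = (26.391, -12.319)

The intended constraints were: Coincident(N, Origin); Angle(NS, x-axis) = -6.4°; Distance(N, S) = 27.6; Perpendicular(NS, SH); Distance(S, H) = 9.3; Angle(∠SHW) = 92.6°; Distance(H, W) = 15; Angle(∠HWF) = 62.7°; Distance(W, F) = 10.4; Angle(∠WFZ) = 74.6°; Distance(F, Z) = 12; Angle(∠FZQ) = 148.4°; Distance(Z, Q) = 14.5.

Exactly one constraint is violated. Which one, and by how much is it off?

Distance(Z, Q) = 14.5 — off by 6.90.

N = (0.00, 0.00) ✓; NS at -6.400° ✓; |NS| = 27.60 ✓; ∠(NS, SH) = 90.00° ✓; |SH| = 9.300 ✓; ∠SHW = 92.60° ✓; |HW| = 15.00 ✓; ∠HWF = 62.70° ✓; |WF| = 10.40 ✓; ∠WFZ = 74.60° ✓; |FZ| = 12.00 ✓; ∠FZQ = 148.4° ✓; |ZQ| = 21.40 ✗.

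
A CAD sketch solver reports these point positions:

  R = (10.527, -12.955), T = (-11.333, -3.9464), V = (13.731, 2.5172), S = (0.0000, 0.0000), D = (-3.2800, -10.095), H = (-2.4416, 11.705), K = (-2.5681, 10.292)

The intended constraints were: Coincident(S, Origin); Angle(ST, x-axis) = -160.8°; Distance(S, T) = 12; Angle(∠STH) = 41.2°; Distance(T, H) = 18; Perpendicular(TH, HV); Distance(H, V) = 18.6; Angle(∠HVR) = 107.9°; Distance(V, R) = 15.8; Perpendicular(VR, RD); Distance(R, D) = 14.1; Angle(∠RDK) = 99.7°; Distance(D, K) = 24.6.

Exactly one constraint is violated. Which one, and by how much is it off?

Distance(D, K) = 24.6 — off by 4.20.

S = (0.00, 0.00) ✓; ST at -160.8° ✓; |ST| = 12.00 ✓; ∠STH = 41.20° ✓; |TH| = 18.00 ✓; ∠(TH, HV) = 90.00° ✓; |HV| = 18.60 ✓; ∠HVR = 107.9° ✓; |VR| = 15.80 ✓; ∠(VR, RD) = 90.00° ✓; |RD| = 14.10 ✓; ∠RDK = 99.70° ✓; |DK| = 20.40 ✗.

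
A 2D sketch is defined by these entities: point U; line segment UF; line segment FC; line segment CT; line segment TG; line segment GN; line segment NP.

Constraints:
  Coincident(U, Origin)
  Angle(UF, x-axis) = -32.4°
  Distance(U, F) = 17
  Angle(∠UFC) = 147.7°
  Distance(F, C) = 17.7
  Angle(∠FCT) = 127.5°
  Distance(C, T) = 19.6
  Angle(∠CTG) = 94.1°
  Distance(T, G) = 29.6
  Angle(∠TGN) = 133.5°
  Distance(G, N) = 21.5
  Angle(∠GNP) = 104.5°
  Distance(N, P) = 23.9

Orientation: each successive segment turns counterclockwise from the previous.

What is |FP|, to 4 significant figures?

20.42

U is at the origin; UF runs at -32.4° with length 17.0, so F = (14.35, -9.109). ∠UFC = 147.7° gives FC at -0.1000° from the x-axis; with |FC| = 17.7, C = (32.05, -9.140). ∠FCT = 127.5° gives CT at 52.40° from the x-axis; with |CT| = 19.6, T = (44.01, 6.389). ∠CTG = 94.1° gives TG at 138.3° from the x-axis; with |TG| = 29.6, G = (21.91, 26.08). ∠TGN = 133.5° gives GN at -175.2° from the x-axis; with |GN| = 21.5, N = (0.4873, 24.28). ∠GNP = 104.5° gives NP at -99.70° from the x-axis; with |NP| = 23.9, P = (-3.540, 0.7224). Then |FP| = |P − F| = 20.42.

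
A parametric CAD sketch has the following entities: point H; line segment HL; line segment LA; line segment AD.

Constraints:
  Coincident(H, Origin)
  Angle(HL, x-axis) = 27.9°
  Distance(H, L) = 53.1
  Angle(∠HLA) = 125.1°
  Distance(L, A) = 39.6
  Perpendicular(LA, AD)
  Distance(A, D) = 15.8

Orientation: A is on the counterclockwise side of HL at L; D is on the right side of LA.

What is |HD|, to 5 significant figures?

91.806

H is at the origin; HL runs at 27.9° with length 53.1, so L = 53.1·(cos 27.9°, sin 27.9°) = (46.928, 24.847). ∠HLA = 125.1°, so LA runs at 27.9° + (180° − 125.1°) = 82.800° from the x-axis; with |LA| = 39.6, A = L + 39.6·(cos 82.800°, sin 82.800°) = (51.891, 64.135). LA ⟂ AD; with |AD| = 15.8 on the right of LA, D = A + 15.8·(0.99211, -0.12533) = (67.567, 62.155). Then |HD| = |D − H| = 91.806.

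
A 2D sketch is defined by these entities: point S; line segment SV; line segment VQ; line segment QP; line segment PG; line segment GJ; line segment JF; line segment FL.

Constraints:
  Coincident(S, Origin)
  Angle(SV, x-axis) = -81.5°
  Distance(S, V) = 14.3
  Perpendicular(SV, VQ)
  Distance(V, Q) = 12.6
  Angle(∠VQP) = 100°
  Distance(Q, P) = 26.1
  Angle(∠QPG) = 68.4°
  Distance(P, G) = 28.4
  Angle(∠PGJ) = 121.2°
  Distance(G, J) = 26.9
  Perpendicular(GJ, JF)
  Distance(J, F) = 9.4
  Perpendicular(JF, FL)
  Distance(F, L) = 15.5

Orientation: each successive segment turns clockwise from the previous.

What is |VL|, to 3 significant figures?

8.32

S is at the origin; SV runs at -81.5° with length 14.3, so V = (2.11, -14.1). The perpendicularity gives VQ at right angles to SV, so VQ runs at -172°; with |VQ| = 12.6, Q = (-10.3, -16.0). ∠VQP = 100.0° gives QP at 108° from the x-axis; with |QP| = 26.1, P = (-18.6, 8.75). ∠QPG = 68.4° gives PG at -3.10° from the x-axis; with |PG| = 28.4, G = (9.73, 7.21). ∠PGJ = 121.2° gives GJ at -61.9° from the x-axis; with |GJ| = 26.9, J = (22.4, -16.5). GJ is perpendicular to JF, so JF runs at -152°; with |JF| = 9.4, F = (14.1, -20.9). The perpendicularity gives FL at right angles to JF, so FL runs at 118°; with |FL| = 15.5, L = (6.81, -7.27). Then |VL| = |L − V| = 8.32.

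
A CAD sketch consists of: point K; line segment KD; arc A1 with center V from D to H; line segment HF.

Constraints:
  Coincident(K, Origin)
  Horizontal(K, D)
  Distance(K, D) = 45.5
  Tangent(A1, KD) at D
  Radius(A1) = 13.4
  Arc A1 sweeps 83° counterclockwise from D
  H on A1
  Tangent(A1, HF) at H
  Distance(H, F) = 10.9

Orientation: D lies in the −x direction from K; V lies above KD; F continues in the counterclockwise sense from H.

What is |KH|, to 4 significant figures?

34.28

K is at the origin; KD is horizontal with |KD| = 45.5 and D on the −x side, so D = (-45.50, 0.000). The tangent condition forces VD to be normal to KD, so V = D + (0, 13.4) = (-45.50, 13.40). On A1, D sits at bearing -90° from V; an 83° counterclockwise sweep puts H at bearing -7°, so H = V + 13.4·(cos -7°, sin -7°) = (-32.20, 11.77). Then |KH| = |H − K| = 34.28.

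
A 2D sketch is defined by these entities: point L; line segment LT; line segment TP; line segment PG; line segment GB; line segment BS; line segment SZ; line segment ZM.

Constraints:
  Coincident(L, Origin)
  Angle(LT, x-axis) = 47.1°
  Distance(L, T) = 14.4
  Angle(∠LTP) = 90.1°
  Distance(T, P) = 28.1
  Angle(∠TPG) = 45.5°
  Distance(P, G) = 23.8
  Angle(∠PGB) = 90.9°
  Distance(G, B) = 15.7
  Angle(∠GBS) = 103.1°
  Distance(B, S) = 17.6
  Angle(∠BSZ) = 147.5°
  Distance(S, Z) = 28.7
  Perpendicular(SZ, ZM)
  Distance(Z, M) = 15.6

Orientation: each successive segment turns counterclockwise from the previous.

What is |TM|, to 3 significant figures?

42.4

∠BSZ = 147.5° gives SZ at 110° from the x-axis; with |SZ| = 28.7, Z = (-0.433, 50.2). The perpendicularity gives ZM at right angles to SZ, so ZM runs at -160°; with |ZM| = 15.6, M = (-15.1, 44.9). Then |TM| = |M − T| = 42.4.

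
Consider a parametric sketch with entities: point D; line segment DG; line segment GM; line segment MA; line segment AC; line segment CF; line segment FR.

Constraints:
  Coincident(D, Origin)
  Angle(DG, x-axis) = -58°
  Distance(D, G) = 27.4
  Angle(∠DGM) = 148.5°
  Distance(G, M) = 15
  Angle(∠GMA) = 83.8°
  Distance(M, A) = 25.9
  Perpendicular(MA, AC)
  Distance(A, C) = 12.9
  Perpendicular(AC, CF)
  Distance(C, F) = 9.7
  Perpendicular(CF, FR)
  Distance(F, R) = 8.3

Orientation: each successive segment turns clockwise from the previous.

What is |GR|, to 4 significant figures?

17.86

D is at the origin; DG runs at -58.0° with length 27.4, so G = (14.52, -23.24). ∠DGM = 148.5° gives GM at -89.50° from the x-axis; with |GM| = 15.0, M = (14.65, -38.24). ∠GMA = 83.8° gives MA at 174.3° from the x-axis; with |MA| = 25.9, A = (-11.12, -35.66). The perpendicularity gives AC at right angles to MA, so AC runs at 84.30°; with |AC| = 12.9, C = (-9.840, -22.83). The perpendicularity gives CF at right angles to AC, so CF runs at -5.700°; with |CF| = 9.7, F = (-0.1880, -23.79). The perpendicularity gives FR at right angles to CF, so FR runs at -95.70°; with |FR| = 8.3, R = (-1.012, -32.05). Then |GR| = |R − G| = 17.86.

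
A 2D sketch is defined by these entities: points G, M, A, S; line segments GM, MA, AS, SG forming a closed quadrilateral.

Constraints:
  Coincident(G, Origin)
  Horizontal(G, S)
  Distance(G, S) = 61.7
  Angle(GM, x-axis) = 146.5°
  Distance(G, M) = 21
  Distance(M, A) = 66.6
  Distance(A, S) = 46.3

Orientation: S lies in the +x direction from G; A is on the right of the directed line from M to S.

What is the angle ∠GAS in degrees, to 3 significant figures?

83.8°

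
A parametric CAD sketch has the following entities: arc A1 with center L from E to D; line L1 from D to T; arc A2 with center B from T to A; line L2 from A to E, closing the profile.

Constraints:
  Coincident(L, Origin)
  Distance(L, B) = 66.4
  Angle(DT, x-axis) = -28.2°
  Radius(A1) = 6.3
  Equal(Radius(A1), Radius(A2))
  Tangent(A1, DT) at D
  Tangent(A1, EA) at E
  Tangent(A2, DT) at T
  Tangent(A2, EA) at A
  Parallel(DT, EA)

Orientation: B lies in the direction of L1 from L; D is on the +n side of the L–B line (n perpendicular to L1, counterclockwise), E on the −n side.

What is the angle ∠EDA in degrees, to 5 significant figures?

79.255°

The slot axis is L1's direction at -28.2°, so u = (cos -28.2°, sin -28.2°) = (0.88130, -0.47255) and n = (−sin -28.2°, cos -28.2°) = (0.47255, 0.88130). L is at the origin and B lies 66.4 along u from L, so B = 66.4·u = (58.519, -31.377). Tangency of A1 to both parallel lines with radius 6.3 puts D and E at L ± 6.3·n: D = (2.9771, 5.5522), E = (-2.9771, -5.5522). Equal radii place T and A the same way about B: T = B + 6.3·n = (61.496, -25.825), A = B − 6.3·n = (55.541, -36.930). Then cos ∠EDA = DE·DA / (|DE||DA|), giving 79.255°.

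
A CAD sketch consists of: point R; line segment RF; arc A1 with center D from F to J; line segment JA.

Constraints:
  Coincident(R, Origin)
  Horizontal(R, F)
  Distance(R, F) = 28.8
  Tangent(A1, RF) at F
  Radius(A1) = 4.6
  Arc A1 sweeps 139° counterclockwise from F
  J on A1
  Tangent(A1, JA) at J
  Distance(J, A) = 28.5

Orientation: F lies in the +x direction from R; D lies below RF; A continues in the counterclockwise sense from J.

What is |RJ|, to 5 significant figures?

27.016

R is at the origin; R and F share the same y with |RF| = 28.8 and F on the +x side, so F = (28.800, 0.0000). Since A1 is tangent to RF there, DF ⟂ RF, so D = F + (0, -4.6) = (28.800, -4.6000). On A1, F sits at bearing 90° from D; a 139° counterclockwise sweep puts J at bearing 229°, so J = D + 4.6·(cos 229°, sin 229°) = (25.782, -8.0717). Then |RJ| = |J − R| = 27.016.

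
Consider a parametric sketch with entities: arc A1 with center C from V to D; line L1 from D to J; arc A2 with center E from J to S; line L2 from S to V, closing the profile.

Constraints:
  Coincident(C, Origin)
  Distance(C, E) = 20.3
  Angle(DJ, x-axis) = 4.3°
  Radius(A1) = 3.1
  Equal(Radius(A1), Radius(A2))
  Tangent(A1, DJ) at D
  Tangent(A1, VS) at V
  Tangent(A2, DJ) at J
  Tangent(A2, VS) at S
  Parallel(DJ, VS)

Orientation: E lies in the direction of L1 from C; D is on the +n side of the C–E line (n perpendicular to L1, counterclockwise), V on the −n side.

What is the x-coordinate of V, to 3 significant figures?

0.232

C is at the origin and E lies 20.3 along u from C, so E = 20.3·u = (20.2, 1.52). Tangency of A1 to both parallel lines with radius 3.1 puts D and V at C ± 3.1·n: D = (-0.232, 3.09), V = (0.232, -3.09). So V.x = 0.232.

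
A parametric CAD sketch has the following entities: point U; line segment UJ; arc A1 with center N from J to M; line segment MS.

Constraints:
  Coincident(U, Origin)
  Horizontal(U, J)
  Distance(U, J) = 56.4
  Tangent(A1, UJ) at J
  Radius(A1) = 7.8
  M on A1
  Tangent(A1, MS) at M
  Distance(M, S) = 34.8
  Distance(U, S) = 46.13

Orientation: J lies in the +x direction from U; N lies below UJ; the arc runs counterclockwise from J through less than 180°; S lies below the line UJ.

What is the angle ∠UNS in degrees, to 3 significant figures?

54.0°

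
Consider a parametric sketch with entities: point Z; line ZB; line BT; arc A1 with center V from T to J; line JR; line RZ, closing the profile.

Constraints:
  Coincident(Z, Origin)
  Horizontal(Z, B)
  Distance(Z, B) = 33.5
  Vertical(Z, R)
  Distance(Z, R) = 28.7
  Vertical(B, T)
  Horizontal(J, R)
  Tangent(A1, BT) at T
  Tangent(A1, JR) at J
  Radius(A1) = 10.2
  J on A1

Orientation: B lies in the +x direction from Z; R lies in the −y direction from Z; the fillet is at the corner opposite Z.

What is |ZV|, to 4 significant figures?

29.75

ZR is vertical with |ZR| = 28.7 and R on the −y side, so R = (0.000, -28.70). The virtual corner opposite Z is at (33.50, -28.70). A1 meets BT tangentially, so VT is at right angles to BT and since A1 is tangent to JR there, VJ ⟂ JR, with radius 10.2, so the center V sits 10.2 in from both sides at V = (23.30, -18.50). Then |ZV| = |V − Z| = 29.75.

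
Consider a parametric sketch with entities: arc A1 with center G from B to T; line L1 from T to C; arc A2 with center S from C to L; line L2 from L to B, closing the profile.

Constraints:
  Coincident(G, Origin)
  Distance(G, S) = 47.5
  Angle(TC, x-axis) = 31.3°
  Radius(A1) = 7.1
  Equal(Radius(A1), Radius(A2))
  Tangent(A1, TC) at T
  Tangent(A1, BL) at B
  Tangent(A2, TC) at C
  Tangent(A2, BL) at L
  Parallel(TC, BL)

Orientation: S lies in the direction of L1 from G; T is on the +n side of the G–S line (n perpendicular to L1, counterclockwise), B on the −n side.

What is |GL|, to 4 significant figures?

48.03

Tangency of A1 to both parallel lines with radius 7.1 puts T and B at G ± 7.1·n: T = (-3.689, 6.067), B = (3.689, -6.067). Equal radii place C and L the same way about S: C = S + 7.1·n = (36.90, 30.74), L = S − 7.1·n = (44.28, 18.61). Then |GL| = |L − G| = 48.03.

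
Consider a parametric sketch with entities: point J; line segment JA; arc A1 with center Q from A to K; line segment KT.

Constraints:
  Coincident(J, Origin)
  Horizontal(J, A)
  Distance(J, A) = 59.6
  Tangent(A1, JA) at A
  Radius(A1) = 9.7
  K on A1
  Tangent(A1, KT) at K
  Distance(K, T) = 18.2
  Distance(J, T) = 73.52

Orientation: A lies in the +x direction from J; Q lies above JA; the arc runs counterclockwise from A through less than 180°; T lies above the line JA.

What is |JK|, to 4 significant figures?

70.06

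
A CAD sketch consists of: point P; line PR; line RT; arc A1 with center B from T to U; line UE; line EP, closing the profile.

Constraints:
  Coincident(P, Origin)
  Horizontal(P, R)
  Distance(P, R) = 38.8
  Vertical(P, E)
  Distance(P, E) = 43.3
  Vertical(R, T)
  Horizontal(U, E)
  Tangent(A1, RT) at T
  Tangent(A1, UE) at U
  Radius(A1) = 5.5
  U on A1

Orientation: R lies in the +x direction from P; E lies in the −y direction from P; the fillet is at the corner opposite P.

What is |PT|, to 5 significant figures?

54.169

The virtual corner opposite P is at (38.800, -43.300). Since A1 is tangent to RT there, BT ⟂ RT and tangency of A1 to UE means the radius BU is perpendicular to UE, with radius 5.5, so the center B sits 5.5 in from both sides at B = (33.300, -37.800). That places the tangent points at T = (38.800, -37.800) on RT and U = (33.300, -43.300) on UE. Then |PT| = |T − P| = 54.169.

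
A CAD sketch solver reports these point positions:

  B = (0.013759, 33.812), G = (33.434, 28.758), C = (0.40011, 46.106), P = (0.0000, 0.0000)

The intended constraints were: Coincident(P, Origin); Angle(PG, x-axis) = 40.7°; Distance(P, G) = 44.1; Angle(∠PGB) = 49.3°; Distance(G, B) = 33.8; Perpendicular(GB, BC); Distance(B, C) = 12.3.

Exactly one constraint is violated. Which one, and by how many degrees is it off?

Perpendicular(GB, BC) — off by 6.80°.

P = (0.00, 0.00) ✓; PG at 40.70° ✓; |PG| = 44.10 ✓; ∠PGB = 49.30° ✓; |GB| = 33.80 ✓; ∠(GB, BC) = 83.20° ✗; |BC| = 12.30 ✓.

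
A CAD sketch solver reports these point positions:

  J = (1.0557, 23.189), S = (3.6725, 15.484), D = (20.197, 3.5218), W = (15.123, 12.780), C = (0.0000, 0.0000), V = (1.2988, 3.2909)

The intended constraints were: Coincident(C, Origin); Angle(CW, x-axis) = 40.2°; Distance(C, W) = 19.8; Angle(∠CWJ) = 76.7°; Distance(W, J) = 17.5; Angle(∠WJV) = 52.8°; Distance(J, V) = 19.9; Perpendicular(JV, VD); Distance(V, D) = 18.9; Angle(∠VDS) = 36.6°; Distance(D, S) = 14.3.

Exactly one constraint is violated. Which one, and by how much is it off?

Distance(D, S) = 14.3 — off by 6.10.

C = (0.00, 0.00) ✓; CW at 40.20° ✓; |CW| = 19.80 ✓; ∠CWJ = 76.70° ✓; |WJ| = 17.50 ✓; ∠WJV = 52.80° ✓; |JV| = 19.90 ✓; ∠(JV, VD) = 90.00° ✓; |VD| = 18.90 ✓; ∠VDS = 36.60° ✓; |DS| = 20.40 ✗.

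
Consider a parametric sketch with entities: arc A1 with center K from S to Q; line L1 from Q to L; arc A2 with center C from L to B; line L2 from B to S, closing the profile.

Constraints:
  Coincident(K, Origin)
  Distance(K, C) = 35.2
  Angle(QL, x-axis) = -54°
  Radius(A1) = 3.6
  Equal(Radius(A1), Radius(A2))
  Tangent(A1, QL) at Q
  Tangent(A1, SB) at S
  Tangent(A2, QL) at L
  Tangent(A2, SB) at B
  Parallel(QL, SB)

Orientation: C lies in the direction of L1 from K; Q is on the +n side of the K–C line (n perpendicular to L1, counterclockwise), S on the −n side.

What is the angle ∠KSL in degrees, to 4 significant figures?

78.44°

The slot axis is L1's direction at -54.0°, so u = (cos -54.0°, sin -54.0°) = (0.5878, -0.8090) and n = (−sin -54.0°, cos -54.0°) = (0.8090, 0.5878). K is at the origin and C lies 35.2 along u from K, so C = 35.2·u = (20.69, -28.48). Tangency of A1 to both parallel lines with radius 3.6 puts Q and S at K ± 3.6·n: Q = (2.912, 2.116), S = (-2.912, -2.116). Equal radii place L and B the same way about C: L = C + 3.6·n = (23.60, -26.36), B = C − 3.6·n = (17.78, -30.59). Then cos ∠KSL = SK·SL / (|SK||SL|), giving 78.44°.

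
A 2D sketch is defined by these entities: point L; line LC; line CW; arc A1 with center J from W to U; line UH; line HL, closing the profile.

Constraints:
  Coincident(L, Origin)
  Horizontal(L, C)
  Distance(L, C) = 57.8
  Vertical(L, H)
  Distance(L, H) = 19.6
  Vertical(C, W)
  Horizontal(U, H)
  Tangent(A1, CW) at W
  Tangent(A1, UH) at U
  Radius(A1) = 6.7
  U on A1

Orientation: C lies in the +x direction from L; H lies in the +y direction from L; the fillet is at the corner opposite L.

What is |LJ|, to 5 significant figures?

52.703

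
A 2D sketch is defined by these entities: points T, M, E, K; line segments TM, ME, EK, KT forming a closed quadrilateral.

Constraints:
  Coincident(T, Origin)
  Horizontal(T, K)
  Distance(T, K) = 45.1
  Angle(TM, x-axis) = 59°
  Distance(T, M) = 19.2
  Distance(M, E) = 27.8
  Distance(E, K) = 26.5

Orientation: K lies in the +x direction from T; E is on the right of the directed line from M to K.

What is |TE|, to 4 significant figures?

22.33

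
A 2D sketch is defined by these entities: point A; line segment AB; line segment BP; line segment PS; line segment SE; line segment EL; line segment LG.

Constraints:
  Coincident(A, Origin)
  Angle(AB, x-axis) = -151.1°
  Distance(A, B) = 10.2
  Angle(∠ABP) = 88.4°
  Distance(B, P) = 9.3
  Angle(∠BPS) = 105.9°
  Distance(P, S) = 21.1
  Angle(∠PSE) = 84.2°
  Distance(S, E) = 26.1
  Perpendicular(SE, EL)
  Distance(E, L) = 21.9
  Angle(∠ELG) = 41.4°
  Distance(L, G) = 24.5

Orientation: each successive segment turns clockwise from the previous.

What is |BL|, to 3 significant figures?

14.8

∠PSE = 84.2° gives SE at -52.6° from the x-axis; with |SE| = 26.1, E = (18.0, -2.96). SE is perpendicular to EL, so EL runs at -143°; with |EL| = 21.9, L = (0.641, -16.3). Then |BL| = |L − B| = 14.8.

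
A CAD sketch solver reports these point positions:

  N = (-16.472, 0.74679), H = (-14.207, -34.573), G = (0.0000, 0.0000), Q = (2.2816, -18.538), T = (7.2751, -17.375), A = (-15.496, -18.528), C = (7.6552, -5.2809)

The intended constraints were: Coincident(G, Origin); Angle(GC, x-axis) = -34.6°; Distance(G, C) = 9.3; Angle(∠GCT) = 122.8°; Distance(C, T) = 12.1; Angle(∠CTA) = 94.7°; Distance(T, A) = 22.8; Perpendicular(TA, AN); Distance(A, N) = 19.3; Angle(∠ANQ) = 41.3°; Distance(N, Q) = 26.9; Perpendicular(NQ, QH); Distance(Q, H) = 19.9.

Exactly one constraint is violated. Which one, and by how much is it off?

Distance(Q, H) = 19.9 — off by 3.10.

G = (0.00, 0.00) ✓; GC at -34.60° ✓; |GC| = 9.300 ✓; ∠GCT = 122.8° ✓; |CT| = 12.10 ✓; ∠CTA = 94.70° ✓; |TA| = 22.80 ✓; ∠(TA, AN) = 90.00° ✓; |AN| = 19.30 ✓; ∠ANQ = 41.30° ✓; |NQ| = 26.90 ✓; ∠(NQ, QH) = 90.00° ✓; |QH| = 23.00 ✗.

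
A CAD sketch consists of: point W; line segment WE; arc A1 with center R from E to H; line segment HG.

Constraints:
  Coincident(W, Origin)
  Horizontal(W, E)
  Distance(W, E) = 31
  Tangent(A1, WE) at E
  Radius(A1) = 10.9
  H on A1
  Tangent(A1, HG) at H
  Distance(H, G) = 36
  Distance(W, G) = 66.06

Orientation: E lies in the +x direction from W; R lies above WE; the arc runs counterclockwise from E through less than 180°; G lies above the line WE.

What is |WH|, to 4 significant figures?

42.48

W is at the origin; WE is horizontal with |WE| = 31.0 and E on the +x side, so E = (31.00, 0.000). A1 meets WE tangentially, so RE is at right angles to WE, so R = E + (0, 10.9) = (31.00, 10.90). Since RH ⟂ HG (tangency), |RG| = √(10.9² + 36.0²) = 37.61 regardless of where H sits on A1. So G lies on both circle(W, 66.06) and circle(R, 37.61); the above-WE intersection is G = (49.67, 43.55). H is the foot of the tangent from G: H = (41.62, 8.464).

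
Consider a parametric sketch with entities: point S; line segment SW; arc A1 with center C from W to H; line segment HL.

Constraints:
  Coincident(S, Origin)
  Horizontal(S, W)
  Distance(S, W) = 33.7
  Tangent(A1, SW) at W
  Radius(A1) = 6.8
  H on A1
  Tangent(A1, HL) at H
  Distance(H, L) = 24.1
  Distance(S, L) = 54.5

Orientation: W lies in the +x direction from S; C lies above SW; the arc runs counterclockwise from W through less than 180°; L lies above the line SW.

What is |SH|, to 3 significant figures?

40.6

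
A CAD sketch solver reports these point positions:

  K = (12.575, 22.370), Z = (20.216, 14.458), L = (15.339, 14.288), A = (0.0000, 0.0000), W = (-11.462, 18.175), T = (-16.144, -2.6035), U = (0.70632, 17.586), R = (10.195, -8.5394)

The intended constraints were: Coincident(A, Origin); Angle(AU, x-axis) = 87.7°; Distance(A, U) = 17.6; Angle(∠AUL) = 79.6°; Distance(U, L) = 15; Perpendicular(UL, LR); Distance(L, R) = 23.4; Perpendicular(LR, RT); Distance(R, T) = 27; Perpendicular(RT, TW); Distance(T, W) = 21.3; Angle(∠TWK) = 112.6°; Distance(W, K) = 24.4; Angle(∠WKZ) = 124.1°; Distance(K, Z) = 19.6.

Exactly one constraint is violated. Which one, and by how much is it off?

Distance(K, Z) = 19.6 — off by 8.60.

A = (0.00, 0.00) ✓; AU at 87.70° ✓; |AU| = 17.60 ✓; ∠AUL = 79.60° ✓; |UL| = 15.00 ✓; ∠(UL, LR) = 90.00° ✓; |LR| = 23.40 ✓; ∠(LR, RT) = 90.00° ✓; |RT| = 27.00 ✓; ∠(RT, TW) = 90.00° ✓; |TW| = 21.30 ✓; ∠TWK = 112.6° ✓; |WK| = 24.40 ✓; ∠WKZ = 124.1° ✓; |KZ| = 11.00 ✗.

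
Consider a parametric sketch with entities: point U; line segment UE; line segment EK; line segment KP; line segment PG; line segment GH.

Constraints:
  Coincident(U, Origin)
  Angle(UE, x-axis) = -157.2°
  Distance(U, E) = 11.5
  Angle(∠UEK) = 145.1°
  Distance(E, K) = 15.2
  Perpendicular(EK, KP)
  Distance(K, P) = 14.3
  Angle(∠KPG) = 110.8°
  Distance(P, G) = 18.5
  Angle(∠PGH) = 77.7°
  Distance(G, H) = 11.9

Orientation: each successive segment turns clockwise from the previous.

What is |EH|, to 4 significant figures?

9.882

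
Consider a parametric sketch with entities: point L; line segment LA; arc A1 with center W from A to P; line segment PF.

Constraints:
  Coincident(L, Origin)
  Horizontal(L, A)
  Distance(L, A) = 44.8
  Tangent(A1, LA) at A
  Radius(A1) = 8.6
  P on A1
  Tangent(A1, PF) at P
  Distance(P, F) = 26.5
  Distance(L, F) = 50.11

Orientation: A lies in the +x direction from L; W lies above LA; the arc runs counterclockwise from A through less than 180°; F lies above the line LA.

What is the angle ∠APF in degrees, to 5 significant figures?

116.66°

L is at the origin; LA is horizontal with |LA| = 44.8 and A on the +x side, so A = (44.800, 0.0000). Since A1 is tangent to LA there, WA ⟂ LA, so W = A + (0, 8.6) = (44.800, 8.6000). Since WP ⟂ PF (tangency), |WF| = √(8.6² + 26.5²) = 27.861 regardless of where P sits on A1. So F lies on both circle(L, 50.11) and circle(W, 27.861); the above-LA intersection is F = (35.870, 34.991). P is the foot of the tangent from F: P = (51.698, 13.736).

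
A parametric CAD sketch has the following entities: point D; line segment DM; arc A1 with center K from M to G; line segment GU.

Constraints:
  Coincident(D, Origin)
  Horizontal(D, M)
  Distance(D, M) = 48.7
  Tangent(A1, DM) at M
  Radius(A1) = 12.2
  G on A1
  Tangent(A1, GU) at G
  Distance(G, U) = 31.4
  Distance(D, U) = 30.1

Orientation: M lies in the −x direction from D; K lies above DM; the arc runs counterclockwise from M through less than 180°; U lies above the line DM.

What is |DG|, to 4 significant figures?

40.54

D is at the origin; D and M share the same y with |DM| = 48.7 and M on the −x side, so M = (-48.70, 0.000). Tangency of A1 to DM means the radius KM is perpendicular to DM, so K = M + (0, 12.2) = (-48.70, 12.20). Since KG ⟂ GU (tangency), |KU| = √(12.2² + 31.4²) = 33.69 regardless of where G sits on A1. So U lies on both circle(D, 30.1) and circle(K, 33.69); the above-DM intersection is U = (-17.37, 24.58). G is the foot of the tangent from U: G = (-40.41, 3.248).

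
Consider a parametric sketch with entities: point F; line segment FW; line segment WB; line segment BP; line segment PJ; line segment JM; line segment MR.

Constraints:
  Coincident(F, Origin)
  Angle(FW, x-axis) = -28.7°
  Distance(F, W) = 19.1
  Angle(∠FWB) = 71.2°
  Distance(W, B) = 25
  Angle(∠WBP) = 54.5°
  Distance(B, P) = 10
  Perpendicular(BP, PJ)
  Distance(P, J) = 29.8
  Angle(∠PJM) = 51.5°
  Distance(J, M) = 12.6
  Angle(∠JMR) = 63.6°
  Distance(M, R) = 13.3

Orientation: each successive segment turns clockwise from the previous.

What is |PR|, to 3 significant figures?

16.5

F is at the origin; FW runs at -28.7° with length 19.1, so W = (16.8, -9.17). ∠FWB = 71.2° gives WB at -138° from the x-axis; with |WB| = 25.0, B = (-1.68, -26.1). ∠WBP = 54.5° gives BP at 97.0° from the x-axis; with |BP| = 10.0, P = (-2.90, -16.1). BP ⟂ PJ, so PJ runs at 7.00°; with |PJ| = 29.8, J = (26.7, -12.5). ∠PJM = 51.5° gives JM at -122° from the x-axis; with |JM| = 12.6, M = (20.1, -23.2). ∠JMR = 63.6° gives MR at 122° from the x-axis; with |MR| = 13.3, R = (13.0, -12.0). Then |PR| = |R − P| = 16.5.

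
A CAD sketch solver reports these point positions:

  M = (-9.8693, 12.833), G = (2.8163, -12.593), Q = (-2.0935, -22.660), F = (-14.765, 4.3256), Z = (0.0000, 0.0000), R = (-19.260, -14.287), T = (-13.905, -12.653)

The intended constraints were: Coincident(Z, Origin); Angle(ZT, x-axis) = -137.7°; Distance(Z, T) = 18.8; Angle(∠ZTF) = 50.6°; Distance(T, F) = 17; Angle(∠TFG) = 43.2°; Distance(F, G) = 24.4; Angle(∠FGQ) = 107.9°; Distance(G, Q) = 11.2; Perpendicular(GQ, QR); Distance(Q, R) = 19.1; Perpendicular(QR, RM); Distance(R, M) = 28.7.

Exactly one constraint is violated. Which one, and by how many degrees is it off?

Perpendicular(QR, RM) — off by 6.90°.

Z = (0.00, 0.00) ✓; ZT at -137.7° ✓; |ZT| = 18.80 ✓; ∠ZTF = 50.60° ✓; |TF| = 17.00 ✓; ∠TFG = 43.20° ✓; |FG| = 24.40 ✓; ∠FGQ = 107.9° ✓; |GQ| = 11.20 ✓; ∠(GQ, QR) = 90.00° ✓; |QR| = 19.10 ✓; ∠(QR, RM) = 83.10° ✗; |RM| = 28.70 ✓.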